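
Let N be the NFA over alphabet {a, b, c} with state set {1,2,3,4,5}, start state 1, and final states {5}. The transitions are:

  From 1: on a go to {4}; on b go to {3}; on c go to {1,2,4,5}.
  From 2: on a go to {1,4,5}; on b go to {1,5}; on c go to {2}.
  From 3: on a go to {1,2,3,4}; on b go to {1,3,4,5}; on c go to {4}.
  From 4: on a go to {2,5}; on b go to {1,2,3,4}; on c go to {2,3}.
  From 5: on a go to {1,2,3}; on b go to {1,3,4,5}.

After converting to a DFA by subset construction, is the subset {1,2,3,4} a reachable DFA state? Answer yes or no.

Start state of the DFA: {1}.
{1} --a--> {4}  [new]
{1} --b--> {3}  [new]
{1} --c--> {1,2,4,5}  [new]
{4} --a--> {2,5}  [new]
{4} --b--> {1,2,3,4}  [new]
{4} --c--> {2,3}  [new]
{3} --a--> {1,2,3,4}  [seen]
{3} --b--> {1,3,4,5}  [new]
{3} --c--> {4}  [seen]
{1,2,4,5} --a--> {1,2,3,4,5}  [new]
{1,2,4,5} --b--> {1,2,3,4,5}  [seen]
{1,2,4,5} --c--> {1,2,3,4,5}  [seen]
{2,5} --a--> {1,2,3,4,5}  [seen]
{2,5} --b--> {1,3,4,5}  [seen]
{2,5} --c--> {2}  [new]
{1,2,3,4} --a--> {1,2,3,4,5}  [seen]
{1,2,3,4} --b--> {1,2,3,4,5}  [seen]
{1,2,3,4} --c--> {1,2,3,4,5}  [seen]
{2,3} --a--> {1,2,3,4,5}  [seen]
{2,3} --b--> {1,3,4,5}  [seen]
{2,3} --c--> {2,4}  [new]
{1,3,4,5} --a--> {1,2,3,4,5}  [seen]
{1,3,4,5} --b--> {1,2,3,4,5}  [seen]
{1,3,4,5} --c--> {1,2,3,4,5}  [seen]
{1,2,3,4,5} --a--> {1,2,3,4,5}  [seen]
{1,2,3,4,5} --b--> {1,2,3,4,5}  [seen]
{1,2,3,4,5} --c--> {1,2,3,4,5}  [seen]
{2} --a--> {1,4,5}  [new]
{2} --b--> {1,5}  [new]
{2} --c--> {2}  [seen]
{2,4} --a--> {1,2,4,5}  [seen]
{2,4} --b--> {1,2,3,4,5}  [seen]
{2,4} --c--> {2,3}  [seen]
{1,4,5} --a--> {1,2,3,4,5}  [seen]
{1,4,5} --b--> {1,2,3,4,5}  [seen]
{1,4,5} --c--> {1,2,3,4,5}  [seen]
{1,5} --a--> {1,2,3,4}  [seen]
{1,5} --b--> {1,3,4,5}  [seen]
{1,5} --c--> {1,2,4,5}  [seen]
Reachable DFA states: {1}, {4}, {3}, {1,2,4,5}, {2,5}, {1,2,3,4}, {2,3}, {1,3,4,5}, {1,2,3,4,5}, {2}, {2,4}, {1,4,5}, {1,5}.
{1,2,3,4} is among them.

yes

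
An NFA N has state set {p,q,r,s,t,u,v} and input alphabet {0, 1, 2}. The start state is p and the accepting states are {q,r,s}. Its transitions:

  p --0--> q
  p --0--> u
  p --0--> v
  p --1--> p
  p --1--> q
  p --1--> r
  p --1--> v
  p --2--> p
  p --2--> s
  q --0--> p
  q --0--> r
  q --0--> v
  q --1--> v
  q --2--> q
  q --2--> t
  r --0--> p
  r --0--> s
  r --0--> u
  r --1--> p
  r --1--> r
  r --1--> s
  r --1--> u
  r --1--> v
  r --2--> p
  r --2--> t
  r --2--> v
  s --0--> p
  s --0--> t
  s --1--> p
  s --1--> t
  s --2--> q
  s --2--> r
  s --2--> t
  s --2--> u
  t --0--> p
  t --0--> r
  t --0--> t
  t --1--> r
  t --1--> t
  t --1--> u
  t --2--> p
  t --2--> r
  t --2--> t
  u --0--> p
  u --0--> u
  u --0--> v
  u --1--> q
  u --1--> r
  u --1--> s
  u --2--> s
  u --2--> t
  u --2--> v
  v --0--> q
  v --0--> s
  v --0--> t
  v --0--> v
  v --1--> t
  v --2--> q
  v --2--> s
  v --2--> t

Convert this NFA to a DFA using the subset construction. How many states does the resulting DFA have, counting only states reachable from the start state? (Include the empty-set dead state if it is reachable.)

Start state of the DFA: {p}.
{p} --0--> {q,u,v}  [new]
{p} --1--> {p,q,r,v}  [new]
{p} --2--> {p,s}  [new]
{q,u,v} --0--> {p,q,r,s,t,u,v}  [new]
{q,u,v} --1--> {q,r,s,t,v}  [new]
{q,u,v} --2--> {q,s,t,v}  [new]
{p,q,r,v} --0--> {p,q,r,s,t,u,v}  [seen]
{p,q,r,v} --1--> {p,q,r,s,t,u,v}  [seen]
{p,q,r,v} --2--> {p,q,s,t,v}  [new]
{p,s} --0--> {p,q,t,u,v}  [new]
{p,s} --1--> {p,q,r,t,v}  [new]
{p,s} --2--> {p,q,r,s,t,u}  [new]
{p,q,r,s,t,u,v} --0--> {p,q,r,s,t,u,v}  [seen]
{p,q,r,s,t,u,v} --1--> {p,q,r,s,t,u,v}  [seen]
{p,q,r,s,t,u,v} --2--> {p,q,r,s,t,u,v}  [seen]
{q,r,s,t,v} --0--> {p,q,r,s,t,u,v}  [seen]
{q,r,s,t,v} --1--> {p,r,s,t,u,v}  [new]
{q,r,s,t,v} --2--> {p,q,r,s,t,u,v}  [seen]
{q,s,t,v} --0--> {p,q,r,s,t,v}  [new]
{q,s,t,v} --1--> {p,r,t,u,v}  [new]
{q,s,t,v} --2--> {p,q,r,s,t,u}  [seen]
{p,q,s,t,v} --0--> {p,q,r,s,t,u,v}  [seen]
{p,q,s,t,v} --1--> {p,q,r,t,u,v}  [new]
{p,q,s,t,v} --2--> {p,q,r,s,t,u}  [seen]
{p,q,t,u,v} --0--> {p,q,r,s,t,u,v}  [seen]
{p,q,t,u,v} --1--> {p,q,r,s,t,u,v}  [seen]
{p,q,t,u,v} --2--> {p,q,r,s,t,v}  [seen]
{p,q,r,t,v} --0--> {p,q,r,s,t,u,v}  [seen]
{p,q,r,t,v} --1--> {p,q,r,s,t,u,v}  [seen]
{p,q,r,t,v} --2--> {p,q,r,s,t,v}  [seen]
{p,q,r,s,t,u} --0--> {p,q,r,s,t,u,v}  [seen]
{p,q,r,s,t,u} --1--> {p,q,r,s,t,u,v}  [seen]
{p,q,r,s,t,u} --2--> {p,q,r,s,t,u,v}  [seen]
{p,r,s,t,u,v} --0--> {p,q,r,s,t,u,v}  [seen]
{p,r,s,t,u,v} --1--> {p,q,r,s,t,u,v}  [seen]
{p,r,s,t,u,v} --2--> {p,q,r,s,t,u,v}  [seen]
{p,q,r,s,t,v} --0--> {p,q,r,s,t,u,v}  [seen]
{p,q,r,s,t,v} --1--> {p,q,r,s,t,u,v}  [seen]
{p,q,r,s,t,v} --2--> {p,q,r,s,t,u,v}  [seen]
{p,r,t,u,v} --0--> {p,q,r,s,t,u,v}  [seen]
{p,r,t,u,v} --1--> {p,q,r,s,t,u,v}  [seen]
{p,r,t,u,v} --2--> {p,q,r,s,t,v}  [seen]
{p,q,r,t,u,v} --0--> {p,q,r,s,t,u,v}  [seen]
{p,q,r,t,u,v} --1--> {p,q,r,s,t,u,v}  [seen]
{p,q,r,t,u,v} --2--> {p,q,r,s,t,v}  [seen]
Reachable DFA states: {p}, {q,u,v}, {p,q,r,v}, {p,s}, {p,q,r,s,t,u,v}, {q,r,s,t,v}, {q,s,t,v}, {p,q,s,t,v}, {p,q,t,u,v}, {p,q,r,t,v}, {p,q,r,s,t,u}, {p,r,s,t,u,v}, {p,q,r,s,t,v}, {p,r,t,u,v}, {p,q,r,t,u,v}.

15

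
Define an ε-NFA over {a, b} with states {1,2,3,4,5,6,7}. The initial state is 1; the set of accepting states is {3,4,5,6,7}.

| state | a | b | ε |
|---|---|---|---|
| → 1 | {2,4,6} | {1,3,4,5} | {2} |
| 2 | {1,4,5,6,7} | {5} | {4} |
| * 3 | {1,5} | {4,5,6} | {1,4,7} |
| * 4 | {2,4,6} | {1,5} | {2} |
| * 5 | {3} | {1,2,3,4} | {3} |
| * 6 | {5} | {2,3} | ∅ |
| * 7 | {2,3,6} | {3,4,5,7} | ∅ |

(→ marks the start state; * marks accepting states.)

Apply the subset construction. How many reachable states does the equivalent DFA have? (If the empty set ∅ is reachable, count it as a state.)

3

Start state of the DFA: {1,2,4} (ε-closure of the NFA start).
{1,2,4} --a--> {1,2,3,4,5,6,7}  [new]
{1,2,4} --b--> {1,2,3,4,5,7}  [new]
{1,2,3,4,5,6,7} --a--> {1,2,3,4,5,6,7}  [seen]
{1,2,3,4,5,6,7} --b--> {1,2,3,4,5,6,7}  [seen]
{1,2,3,4,5,7} --a--> {1,2,3,4,5,6,7}  [seen]
{1,2,3,4,5,7} --b--> {1,2,3,4,5,6,7}  [seen]
Reachable DFA states: {1,2,4}, {1,2,3,4,5,6,7}, {1,2,3,4,5,7}.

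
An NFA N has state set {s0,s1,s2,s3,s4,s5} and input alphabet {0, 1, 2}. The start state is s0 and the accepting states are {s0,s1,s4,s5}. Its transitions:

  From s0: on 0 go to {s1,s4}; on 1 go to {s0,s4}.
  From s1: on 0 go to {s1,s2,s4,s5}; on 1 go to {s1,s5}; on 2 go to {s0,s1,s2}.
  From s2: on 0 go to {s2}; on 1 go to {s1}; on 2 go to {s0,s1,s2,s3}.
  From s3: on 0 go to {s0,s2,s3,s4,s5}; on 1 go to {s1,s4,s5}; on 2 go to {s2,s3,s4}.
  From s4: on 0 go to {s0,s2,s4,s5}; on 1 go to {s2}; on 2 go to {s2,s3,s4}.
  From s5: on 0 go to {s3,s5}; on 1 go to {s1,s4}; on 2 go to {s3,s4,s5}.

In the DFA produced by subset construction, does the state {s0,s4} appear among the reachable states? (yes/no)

Start state of the DFA: {s0}.
{s0} --0--> {s1,s4}  [new]
{s0} --1--> {s0,s4}  [new]
{s0} --2--> ∅  [new]
{s1,s4} --0--> {s0,s1,s2,s4,s5}  [new]
{s1,s4} --1--> {s1,s2,s5}  [new]
{s1,s4} --2--> {s0,s1,s2,s3,s4}  [new]
{s0,s4} --0--> {s0,s1,s2,s4,s5}  [seen]
{s0,s4} --1--> {s0,s2,s4}  [new]
{s0,s4} --2--> {s2,s3,s4}  [new]
∅ --0--> ∅  [seen]
∅ --1--> ∅  [seen]
∅ --2--> ∅  [seen]
{s0,s1,s2,s4,s5} --0--> {s0,s1,s2,s3,s4,s5}  [new]
{s0,s1,s2,s4,s5} --1--> {s0,s1,s2,s4,s5}  [seen]
{s0,s1,s2,s4,s5} --2--> {s0,s1,s2,s3,s4,s5}  [seen]
{s1,s2,s5} --0--> {s1,s2,s3,s4,s5}  [new]
{s1,s2,s5} --1--> {s1,s4,s5}  [new]
{s1,s2,s5} --2--> {s0,s1,s2,s3,s4,s5}  [seen]
{s0,s1,s2,s3,s4} --0--> {s0,s1,s2,s3,s4,s5}  [seen]
{s0,s1,s2,s3,s4} --1--> {s0,s1,s2,s4,s5}  [seen]
{s0,s1,s2,s3,s4} --2--> {s0,s1,s2,s3,s4}  [seen]
{s0,s2,s4} --0--> {s0,s1,s2,s4,s5}  [seen]
{s0,s2,s4} --1--> {s0,s1,s2,s4}  [new]
{s0,s2,s4} --2--> {s0,s1,s2,s3,s4}  [seen]
{s2,s3,s4} --0--> {s0,s2,s3,s4,s5}  [new]
{s2,s3,s4} --1--> {s1,s2,s4,s5}  [new]
{s2,s3,s4} --2--> {s0,s1,s2,s3,s4}  [seen]
{s0,s1,s2,s3,s4,s5} --0--> {s0,s1,s2,s3,s4,s5}  [seen]
{s0,s1,s2,s3,s4,s5} --1--> {s0,s1,s2,s4,s5}  [seen]
{s0,s1,s2,s3,s4,s5} --2--> {s0,s1,s2,s3,s4,s5}  [seen]
{s1,s2,s3,s4,s5} --0--> {s0,s1,s2,s3,s4,s5}  [seen]
{s1,s2,s3,s4,s5} --1--> {s1,s2,s4,s5}  [seen]
{s1,s2,s3,s4,s5} --2--> {s0,s1,s2,s3,s4,s5}  [seen]
{s1,s4,s5} --0--> {s0,s1,s2,s3,s4,s5}  [seen]
{s1,s4,s5} --1--> {s1,s2,s4,s5}  [seen]
{s1,s4,s5} --2--> {s0,s1,s2,s3,s4,s5}  [seen]
{s0,s1,s2,s4} --0--> {s0,s1,s2,s4,s5}  [seen]
{s0,s1,s2,s4} --1--> {s0,s1,s2,s4,s5}  [seen]
{s0,s1,s2,s4} --2--> {s0,s1,s2,s3,s4}  [seen]
{s0,s2,s3,s4,s5} --0--> {s0,s1,s2,s3,s4,s5}  [seen]
{s0,s2,s3,s4,s5} --1--> {s0,s1,s2,s4,s5}  [seen]
{s0,s2,s3,s4,s5} --2--> {s0,s1,s2,s3,s4,s5}  [seen]
{s1,s2,s4,s5} --0--> {s0,s1,s2,s3,s4,s5}  [seen]
{s1,s2,s4,s5} --1--> {s1,s2,s4,s5}  [seen]
{s1,s2,s4,s5} --2--> {s0,s1,s2,s3,s4,s5}  [seen]
Reachable DFA states: {s0}, {s1,s4}, {s0,s4}, ∅, {s0,s1,s2,s4,s5}, {s1,s2,s5}, {s0,s1,s2,s3,s4}, {s0,s2,s4}, {s2,s3,s4}, {s0,s1,s2,s3,s4,s5}, {s1,s2,s3,s4,s5}, {s1,s4,s5}, {s0,s1,s2,s4}, {s0,s2,s3,s4,s5}, {s1,s2,s4,s5}.
{s0,s4} is among them.

yes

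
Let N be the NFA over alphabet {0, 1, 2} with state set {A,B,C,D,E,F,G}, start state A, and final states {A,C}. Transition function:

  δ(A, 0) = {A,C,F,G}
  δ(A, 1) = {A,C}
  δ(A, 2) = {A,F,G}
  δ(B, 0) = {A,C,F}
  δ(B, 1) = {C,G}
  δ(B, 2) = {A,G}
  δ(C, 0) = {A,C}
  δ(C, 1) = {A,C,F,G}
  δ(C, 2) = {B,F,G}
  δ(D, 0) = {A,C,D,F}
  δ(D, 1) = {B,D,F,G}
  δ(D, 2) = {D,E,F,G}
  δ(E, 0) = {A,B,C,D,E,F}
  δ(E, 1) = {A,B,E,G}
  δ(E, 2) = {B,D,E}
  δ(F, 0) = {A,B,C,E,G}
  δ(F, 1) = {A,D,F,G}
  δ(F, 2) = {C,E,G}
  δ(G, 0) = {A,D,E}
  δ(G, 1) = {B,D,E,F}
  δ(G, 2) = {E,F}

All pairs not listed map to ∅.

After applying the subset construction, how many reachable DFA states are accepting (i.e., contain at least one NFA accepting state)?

8

Start state of the DFA: {A}.
{A} --0--> {A,C,F,G}  [new]
{A} --1--> {A,C}  [new]
{A} --2--> {A,F,G}  [new]
{A,C,F,G} --0--> {A,B,C,D,E,F,G}  [new]
{A,C,F,G} --1--> {A,B,C,D,E,F,G}  [seen]
{A,C,F,G} --2--> {A,B,C,E,F,G}  [new]
{A,C} --0--> {A,C,F,G}  [seen]
{A,C} --1--> {A,C,F,G}  [seen]
{A,C} --2--> {A,B,F,G}  [new]
{A,F,G} --0--> {A,B,C,D,E,F,G}  [seen]
{A,F,G} --1--> {A,B,C,D,E,F,G}  [seen]
{A,F,G} --2--> {A,C,E,F,G}  [new]
{A,B,C,D,E,F,G} --0--> {A,B,C,D,E,F,G}  [seen]
{A,B,C,D,E,F,G} --1--> {A,B,C,D,E,F,G}  [seen]
{A,B,C,D,E,F,G} --2--> {A,B,C,D,E,F,G}  [seen]
{A,B,C,E,F,G} --0--> {A,B,C,D,E,F,G}  [seen]
{A,B,C,E,F,G} --1--> {A,B,C,D,E,F,G}  [seen]
{A,B,C,E,F,G} --2--> {A,B,C,D,E,F,G}  [seen]
{A,B,F,G} --0--> {A,B,C,D,E,F,G}  [seen]
{A,B,F,G} --1--> {A,B,C,D,E,F,G}  [seen]
{A,B,F,G} --2--> {A,C,E,F,G}  [seen]
{A,C,E,F,G} --0--> {A,B,C,D,E,F,G}  [seen]
{A,C,E,F,G} --1--> {A,B,C,D,E,F,G}  [seen]
{A,C,E,F,G} --2--> {A,B,C,D,E,F,G}  [seen]
Reachable DFA states: {A}, {A,C,F,G}, {A,C}, {A,F,G}, {A,B,C,D,E,F,G}, {A,B,C,E,F,G}, {A,B,F,G}, {A,C,E,F,G}.
Accepting DFA states (contain an NFA accepting state): {A}, {A,C,F,G}, {A,C}, {A,F,G}, {A,B,C,D,E,F,G}, {A,B,C,E,F,G}, {A,B,F,G}, {A,C,E,F,G}.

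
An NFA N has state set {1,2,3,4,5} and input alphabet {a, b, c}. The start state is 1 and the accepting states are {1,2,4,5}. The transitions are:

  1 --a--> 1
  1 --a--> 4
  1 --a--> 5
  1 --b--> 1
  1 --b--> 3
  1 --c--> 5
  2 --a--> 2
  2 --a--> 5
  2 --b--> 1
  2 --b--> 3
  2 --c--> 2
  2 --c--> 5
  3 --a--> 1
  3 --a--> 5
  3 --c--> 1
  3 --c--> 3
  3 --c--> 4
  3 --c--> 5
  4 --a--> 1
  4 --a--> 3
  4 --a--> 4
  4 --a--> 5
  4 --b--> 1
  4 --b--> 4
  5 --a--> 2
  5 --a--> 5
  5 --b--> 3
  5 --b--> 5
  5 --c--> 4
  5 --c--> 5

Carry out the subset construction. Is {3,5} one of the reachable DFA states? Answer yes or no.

yes

Start state of the DFA: {1}.
{1} --a--> {1,4,5}  [new]
{1} --b--> {1,3}  [new]
{1} --c--> {5}  [new]
{1,4,5} --a--> {1,2,3,4,5}  [new]
{1,4,5} --b--> {1,3,4,5}  [new]
{1,4,5} --c--> {4,5}  [new]
{1,3} --a--> {1,4,5}  [seen]
{1,3} --b--> {1,3}  [seen]
{1,3} --c--> {1,3,4,5}  [seen]
{5} --a--> {2,5}  [new]
{5} --b--> {3,5}  [new]
{5} --c--> {4,5}  [seen]
{1,2,3,4,5} --a--> {1,2,3,4,5}  [seen]
{1,2,3,4,5} --b--> {1,3,4,5}  [seen]
{1,2,3,4,5} --c--> {1,2,3,4,5}  [seen]
{1,3,4,5} --a--> {1,2,3,4,5}  [seen]
{1,3,4,5} --b--> {1,3,4,5}  [seen]
{1,3,4,5} --c--> {1,3,4,5}  [seen]
{4,5} --a--> {1,2,3,4,5}  [seen]
{4,5} --b--> {1,3,4,5}  [seen]
{4,5} --c--> {4,5}  [seen]
{2,5} --a--> {2,5}  [seen]
{2,5} --b--> {1,3,5}  [new]
{2,5} --c--> {2,4,5}  [new]
{3,5} --a--> {1,2,5}  [new]
{3,5} --b--> {3,5}  [seen]
{3,5} --c--> {1,3,4,5}  [seen]
{1,3,5} --a--> {1,2,4,5}  [new]
{1,3,5} --b--> {1,3,5}  [seen]
{1,3,5} --c--> {1,3,4,5}  [seen]
{2,4,5} --a--> {1,2,3,4,5}  [seen]
{2,4,5} --b--> {1,3,4,5}  [seen]
{2,4,5} --c--> {2,4,5}  [seen]
{1,2,5} --a--> {1,2,4,5}  [seen]
{1,2,5} --b--> {1,3,5}  [seen]
{1,2,5} --c--> {2,4,5}  [seen]
{1,2,4,5} --a--> {1,2,3,4,5}  [seen]
{1,2,4,5} --b--> {1,3,4,5}  [seen]
{1,2,4,5} --c--> {2,4,5}  [seen]
Reachable DFA states: {1}, {1,4,5}, {1,3}, {5}, {1,2,3,4,5}, {1,3,4,5}, {4,5}, {2,5}, {3,5}, {1,3,5}, {2,4,5}, {1,2,5}, {1,2,4,5}.
{3,5} is among them.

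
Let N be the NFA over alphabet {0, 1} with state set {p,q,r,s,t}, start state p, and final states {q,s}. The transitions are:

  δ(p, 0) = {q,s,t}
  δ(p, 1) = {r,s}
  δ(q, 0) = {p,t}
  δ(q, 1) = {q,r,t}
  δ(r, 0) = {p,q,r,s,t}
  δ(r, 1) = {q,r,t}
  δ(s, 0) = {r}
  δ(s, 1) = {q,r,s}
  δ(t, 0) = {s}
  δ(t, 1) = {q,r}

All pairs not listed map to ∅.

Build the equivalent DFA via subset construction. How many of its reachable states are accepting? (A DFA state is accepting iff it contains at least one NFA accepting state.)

5

Start state of the DFA: {p}.
{p} --0--> {q,s,t}  [new]
{p} --1--> {r,s}  [new]
{q,s,t} --0--> {p,r,s,t}  [new]
{q,s,t} --1--> {q,r,s,t}  [new]
{r,s} --0--> {p,q,r,s,t}  [new]
{r,s} --1--> {q,r,s,t}  [seen]
{p,r,s,t} --0--> {p,q,r,s,t}  [seen]
{p,r,s,t} --1--> {q,r,s,t}  [seen]
{q,r,s,t} --0--> {p,q,r,s,t}  [seen]
{q,r,s,t} --1--> {q,r,s,t}  [seen]
{p,q,r,s,t} --0--> {p,q,r,s,t}  [seen]
{p,q,r,s,t} --1--> {q,r,s,t}  [seen]
Reachable DFA states: {p}, {q,s,t}, {r,s}, {p,r,s,t}, {q,r,s,t}, {p,q,r,s,t}.
Accepting DFA states (contain an NFA accepting state): {q,s,t}, {r,s}, {p,r,s,t}, {q,r,s,t}, {p,q,r,s,t}.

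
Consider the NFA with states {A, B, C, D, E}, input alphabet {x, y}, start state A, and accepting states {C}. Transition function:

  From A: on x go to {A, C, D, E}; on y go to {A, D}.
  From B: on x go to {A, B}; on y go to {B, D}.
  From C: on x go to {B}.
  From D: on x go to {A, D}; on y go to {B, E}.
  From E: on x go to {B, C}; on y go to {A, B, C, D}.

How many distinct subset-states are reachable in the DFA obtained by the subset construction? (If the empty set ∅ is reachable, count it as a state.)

5

Start state of the DFA: {A}.
{A} --x--> {A, C, D, E}  [new]
{A} --y--> {A, D}  [new]
{A, C, D, E} --x--> {A, B, C, D, E}  [new]
{A, C, D, E} --y--> {A, B, C, D, E}  [seen]
{A, D} --x--> {A, C, D, E}  [seen]
{A, D} --y--> {A, B, D, E}  [new]
{A, B, C, D, E} --x--> {A, B, C, D, E}  [seen]
{A, B, C, D, E} --y--> {A, B, C, D, E}  [seen]
{A, B, D, E} --x--> {A, B, C, D, E}  [seen]
{A, B, D, E} --y--> {A, B, C, D, E}  [seen]
Reachable DFA states: {A}, {A, C, D, E}, {A, D}, {A, B, C, D, E}, {A, B, D, E}.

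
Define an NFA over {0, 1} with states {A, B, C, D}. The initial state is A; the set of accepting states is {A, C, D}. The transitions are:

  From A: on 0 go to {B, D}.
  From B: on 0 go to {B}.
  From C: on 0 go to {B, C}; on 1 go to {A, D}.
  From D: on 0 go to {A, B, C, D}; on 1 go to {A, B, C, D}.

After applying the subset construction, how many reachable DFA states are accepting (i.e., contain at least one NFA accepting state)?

Start state of the DFA: {A}.
{A} --0--> {B, D}  [new]
{A} --1--> ∅  [new]
{B, D} --0--> {A, B, C, D}  [new]
{B, D} --1--> {A, B, C, D}  [seen]
∅ --0--> ∅  [seen]
∅ --1--> ∅  [seen]
{A, B, C, D} --0--> {A, B, C, D}  [seen]
{A, B, C, D} --1--> {A, B, C, D}  [seen]
Reachable DFA states: {A}, {B, D}, ∅, {A, B, C, D}.
Accepting DFA states (contain an NFA accepting state): {A}, {B, D}, {A, B, C, D}.

3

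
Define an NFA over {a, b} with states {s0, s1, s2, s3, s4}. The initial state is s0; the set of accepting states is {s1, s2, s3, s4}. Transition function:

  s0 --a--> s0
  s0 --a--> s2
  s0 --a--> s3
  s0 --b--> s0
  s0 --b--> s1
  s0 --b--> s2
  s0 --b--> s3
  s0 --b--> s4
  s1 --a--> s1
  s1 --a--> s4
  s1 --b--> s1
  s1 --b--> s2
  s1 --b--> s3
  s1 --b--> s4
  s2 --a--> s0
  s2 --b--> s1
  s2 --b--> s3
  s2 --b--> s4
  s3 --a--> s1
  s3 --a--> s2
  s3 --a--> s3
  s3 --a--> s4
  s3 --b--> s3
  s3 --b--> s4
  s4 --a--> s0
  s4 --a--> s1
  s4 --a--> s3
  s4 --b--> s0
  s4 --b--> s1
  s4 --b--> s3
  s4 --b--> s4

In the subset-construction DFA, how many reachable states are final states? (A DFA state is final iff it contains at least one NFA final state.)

2

Start state of the DFA: {s0}.
{s0} --a--> {s0, s2, s3}  [new]
{s0} --b--> {s0, s1, s2, s3, s4}  [new]
{s0, s2, s3} --a--> {s0, s1, s2, s3, s4}  [seen]
{s0, s2, s3} --b--> {s0, s1, s2, s3, s4}  [seen]
{s0, s1, s2, s3, s4} --a--> {s0, s1, s2, s3, s4}  [seen]
{s0, s1, s2, s3, s4} --b--> {s0, s1, s2, s3, s4}  [seen]
Reachable DFA states: {s0}, {s0, s2, s3}, {s0, s1, s2, s3, s4}.
Accepting DFA states (contain an NFA accepting state): {s0, s2, s3}, {s0, s1, s2, s3, s4}.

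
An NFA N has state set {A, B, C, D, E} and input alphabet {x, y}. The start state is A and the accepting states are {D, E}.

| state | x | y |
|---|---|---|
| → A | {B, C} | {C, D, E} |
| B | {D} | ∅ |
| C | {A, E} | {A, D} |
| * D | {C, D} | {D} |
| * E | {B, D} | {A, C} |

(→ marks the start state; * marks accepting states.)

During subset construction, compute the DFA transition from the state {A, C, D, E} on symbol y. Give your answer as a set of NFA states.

{A, C, D, E}

δ(A,y) = {C, D, E}; δ(C,y) = {A, D}; δ(D,y) = {D}; δ(E,y) = {A, C}.
Union: {A, C, D, E}.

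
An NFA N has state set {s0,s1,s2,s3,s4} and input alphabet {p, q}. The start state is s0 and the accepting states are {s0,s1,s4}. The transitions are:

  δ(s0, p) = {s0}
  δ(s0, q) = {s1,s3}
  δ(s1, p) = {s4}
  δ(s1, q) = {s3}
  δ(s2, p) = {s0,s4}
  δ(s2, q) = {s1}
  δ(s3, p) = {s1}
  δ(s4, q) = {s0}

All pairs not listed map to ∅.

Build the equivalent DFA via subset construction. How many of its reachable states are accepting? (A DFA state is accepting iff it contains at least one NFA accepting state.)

Start state of the DFA: {s0}.
{s0} --p--> {s0}  [seen]
{s0} --q--> {s1,s3}  [new]
{s1,s3} --p--> {s1,s4}  [new]
{s1,s3} --q--> {s3}  [new]
{s1,s4} --p--> {s4}  [new]
{s1,s4} --q--> {s0,s3}  [new]
{s3} --p--> {s1}  [new]
{s3} --q--> ∅  [new]
{s4} --p--> ∅  [seen]
{s4} --q--> {s0}  [seen]
{s0,s3} --p--> {s0,s1}  [new]
{s0,s3} --q--> {s1,s3}  [seen]
{s1} --p--> {s4}  [seen]
{s1} --q--> {s3}  [seen]
∅ --p--> ∅  [seen]
∅ --q--> ∅  [seen]
{s0,s1} --p--> {s0,s4}  [new]
{s0,s1} --q--> {s1,s3}  [seen]
{s0,s4} --p--> {s0}  [seen]
{s0,s4} --q--> {s0,s1,s3}  [new]
{s0,s1,s3} --p--> {s0,s1,s4}  [new]
{s0,s1,s3} --q--> {s1,s3}  [seen]
{s0,s1,s4} --p--> {s0,s4}  [seen]
{s0,s1,s4} --q--> {s0,s1,s3}  [seen]
Reachable DFA states: {s0}, {s1,s3}, {s1,s4}, {s3}, {s4}, {s0,s3}, {s1}, ∅, {s0,s1}, {s0,s4}, {s0,s1,s3}, {s0,s1,s4}.
Accepting DFA states (contain an NFA accepting state): {s0}, {s1,s3}, {s1,s4}, {s4}, {s0,s3}, {s1}, {s0,s1}, {s0,s4}, {s0,s1,s3}, {s0,s1,s4}.

10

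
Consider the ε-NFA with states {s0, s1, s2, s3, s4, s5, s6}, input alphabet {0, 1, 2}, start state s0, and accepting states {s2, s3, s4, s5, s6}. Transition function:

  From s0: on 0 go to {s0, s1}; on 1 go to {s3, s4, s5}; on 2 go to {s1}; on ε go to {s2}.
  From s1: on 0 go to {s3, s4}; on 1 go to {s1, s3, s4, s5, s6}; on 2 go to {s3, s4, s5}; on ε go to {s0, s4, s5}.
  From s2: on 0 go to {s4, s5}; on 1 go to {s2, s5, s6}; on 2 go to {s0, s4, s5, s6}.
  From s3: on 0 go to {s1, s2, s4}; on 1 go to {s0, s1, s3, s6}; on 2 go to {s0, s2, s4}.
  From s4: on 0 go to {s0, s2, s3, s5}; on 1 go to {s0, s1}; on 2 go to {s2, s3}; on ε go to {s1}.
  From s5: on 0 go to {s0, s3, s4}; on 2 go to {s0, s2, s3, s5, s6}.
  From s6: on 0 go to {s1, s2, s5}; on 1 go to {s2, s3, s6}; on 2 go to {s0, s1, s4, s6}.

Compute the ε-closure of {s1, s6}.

{s0, s1, s2, s4, s5, s6}

Begin with {s1, s6}.
s1 →ε {s0, s4, s5}; add s0, s4, s5.
s0 →ε {s2}; add s2.
ε-closure = {s0, s1, s2, s4, s5, s6}.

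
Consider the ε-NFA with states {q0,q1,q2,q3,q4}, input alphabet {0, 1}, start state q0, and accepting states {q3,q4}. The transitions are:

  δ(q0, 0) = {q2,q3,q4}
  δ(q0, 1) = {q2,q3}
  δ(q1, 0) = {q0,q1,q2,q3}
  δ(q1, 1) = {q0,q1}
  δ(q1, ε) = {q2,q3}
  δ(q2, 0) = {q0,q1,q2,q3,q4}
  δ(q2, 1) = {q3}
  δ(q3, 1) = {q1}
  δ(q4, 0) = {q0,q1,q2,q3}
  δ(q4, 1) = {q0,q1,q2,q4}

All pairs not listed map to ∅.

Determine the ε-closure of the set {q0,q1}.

{q0,q1,q2,q3}

Begin with {q0,q1}.
q1 →ε {q2,q3}; add q2, q3.
ε-closure = {q0,q1,q2,q3}.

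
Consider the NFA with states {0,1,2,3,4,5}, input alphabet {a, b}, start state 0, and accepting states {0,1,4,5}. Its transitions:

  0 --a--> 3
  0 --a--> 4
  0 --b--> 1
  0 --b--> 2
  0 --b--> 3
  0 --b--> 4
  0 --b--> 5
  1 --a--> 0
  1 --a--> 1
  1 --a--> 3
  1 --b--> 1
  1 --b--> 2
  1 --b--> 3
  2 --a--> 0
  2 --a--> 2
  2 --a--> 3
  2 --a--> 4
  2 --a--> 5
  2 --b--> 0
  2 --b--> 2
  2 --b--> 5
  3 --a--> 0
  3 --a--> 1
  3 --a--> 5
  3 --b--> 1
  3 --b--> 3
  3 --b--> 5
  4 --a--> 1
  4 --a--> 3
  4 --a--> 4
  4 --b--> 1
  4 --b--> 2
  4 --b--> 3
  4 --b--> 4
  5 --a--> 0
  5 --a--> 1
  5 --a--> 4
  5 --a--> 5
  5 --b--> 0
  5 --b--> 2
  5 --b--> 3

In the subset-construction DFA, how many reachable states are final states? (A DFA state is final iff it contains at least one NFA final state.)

5

Start state of the DFA: {0}.
{0} --a--> {3,4}  [new]
{0} --b--> {1,2,3,4,5}  [new]
{3,4} --a--> {0,1,3,4,5}  [new]
{3,4} --b--> {1,2,3,4,5}  [seen]
{1,2,3,4,5} --a--> {0,1,2,3,4,5}  [new]
{1,2,3,4,5} --b--> {0,1,2,3,4,5}  [seen]
{0,1,3,4,5} --a--> {0,1,3,4,5}  [seen]
{0,1,3,4,5} --b--> {0,1,2,3,4,5}  [seen]
{0,1,2,3,4,5} --a--> {0,1,2,3,4,5}  [seen]
{0,1,2,3,4,5} --b--> {0,1,2,3,4,5}  [seen]
Reachable DFA states: {0}, {3,4}, {1,2,3,4,5}, {0,1,3,4,5}, {0,1,2,3,4,5}.
Accepting DFA states (contain an NFA accepting state): {0}, {3,4}, {1,2,3,4,5}, {0,1,3,4,5}, {0,1,2,3,4,5}.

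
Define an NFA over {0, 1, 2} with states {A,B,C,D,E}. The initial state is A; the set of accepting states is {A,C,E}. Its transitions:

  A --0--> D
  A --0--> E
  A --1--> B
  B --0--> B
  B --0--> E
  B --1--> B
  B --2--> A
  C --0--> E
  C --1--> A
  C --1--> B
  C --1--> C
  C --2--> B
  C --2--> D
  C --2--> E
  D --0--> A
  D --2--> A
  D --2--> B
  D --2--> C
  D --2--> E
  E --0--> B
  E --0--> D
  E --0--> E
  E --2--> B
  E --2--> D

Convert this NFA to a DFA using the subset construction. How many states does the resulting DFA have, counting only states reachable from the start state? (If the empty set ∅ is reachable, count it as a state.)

11

Start state of the DFA: {A}.
{A} --0--> {D,E}  [new]
{A} --1--> {B}  [new]
{A} --2--> ∅  [new]
{D,E} --0--> {A,B,D,E}  [new]
{D,E} --1--> ∅  [seen]
{D,E} --2--> {A,B,C,D,E}  [new]
{B} --0--> {B,E}  [new]
{B} --1--> {B}  [seen]
{B} --2--> {A}  [seen]
∅ --0--> ∅  [seen]
∅ --1--> ∅  [seen]
∅ --2--> ∅  [seen]
{A,B,D,E} --0--> {A,B,D,E}  [seen]
{A,B,D,E} --1--> {B}  [seen]
{A,B,D,E} --2--> {A,B,C,D,E}  [seen]
{A,B,C,D,E} --0--> {A,B,D,E}  [seen]
{A,B,C,D,E} --1--> {A,B,C}  [new]
{A,B,C,D,E} --2--> {A,B,C,D,E}  [seen]
{B,E} --0--> {B,D,E}  [new]
{B,E} --1--> {B}  [seen]
{B,E} --2--> {A,B,D}  [new]
{A,B,C} --0--> {B,D,E}  [seen]
{A,B,C} --1--> {A,B,C}  [seen]
{A,B,C} --2--> {A,B,D,E}  [seen]
{B,D,E} --0--> {A,B,D,E}  [seen]
{B,D,E} --1--> {B}  [seen]
{B,D,E} --2--> {A,B,C,D,E}  [seen]
{A,B,D} --0--> {A,B,D,E}  [seen]
{A,B,D} --1--> {B}  [seen]
{A,B,D} --2--> {A,B,C,E}  [new]
{A,B,C,E} --0--> {B,D,E}  [seen]
{A,B,C,E} --1--> {A,B,C}  [seen]
{A,B,C,E} --2--> {A,B,D,E}  [seen]
Reachable DFA states: {A}, {D,E}, {B}, ∅, {A,B,D,E}, {A,B,C,D,E}, {B,E}, {A,B,C}, {B,D,E}, {A,B,D}, {A,B,C,E}.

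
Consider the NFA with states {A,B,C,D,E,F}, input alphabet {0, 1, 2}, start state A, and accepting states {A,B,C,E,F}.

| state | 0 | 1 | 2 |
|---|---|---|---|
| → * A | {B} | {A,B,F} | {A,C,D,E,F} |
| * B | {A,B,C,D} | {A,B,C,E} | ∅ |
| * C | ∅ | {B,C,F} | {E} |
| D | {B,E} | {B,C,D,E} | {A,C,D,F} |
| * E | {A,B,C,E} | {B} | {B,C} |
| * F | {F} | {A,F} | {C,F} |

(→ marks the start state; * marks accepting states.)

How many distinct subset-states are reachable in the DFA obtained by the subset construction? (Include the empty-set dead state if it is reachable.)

Start state of the DFA: {A}.
{A} --0--> {B}  [new]
{A} --1--> {A,B,F}  [new]
{A} --2--> {A,C,D,E,F}  [new]
{B} --0--> {A,B,C,D}  [new]
{B} --1--> {A,B,C,E}  [new]
{B} --2--> ∅  [new]
{A,B,F} --0--> {A,B,C,D,F}  [new]
{A,B,F} --1--> {A,B,C,E,F}  [new]
{A,B,F} --2--> {A,C,D,E,F}  [seen]
{A,C,D,E,F} --0--> {A,B,C,E,F}  [seen]
{A,C,D,E,F} --1--> {A,B,C,D,E,F}  [new]
{A,C,D,E,F} --2--> {A,B,C,D,E,F}  [seen]
{A,B,C,D} --0--> {A,B,C,D,E}  [new]
{A,B,C,D} --1--> {A,B,C,D,E,F}  [seen]
{A,B,C,D} --2--> {A,C,D,E,F}  [seen]
{A,B,C,E} --0--> {A,B,C,D,E}  [seen]
{A,B,C,E} --1--> {A,B,C,E,F}  [seen]
{A,B,C,E} --2--> {A,B,C,D,E,F}  [seen]
∅ --0--> ∅  [seen]
∅ --1--> ∅  [seen]
∅ --2--> ∅  [seen]
{A,B,C,D,F} --0--> {A,B,C,D,E,F}  [seen]
{A,B,C,D,F} --1--> {A,B,C,D,E,F}  [seen]
{A,B,C,D,F} --2--> {A,C,D,E,F}  [seen]
{A,B,C,E,F} --0--> {A,B,C,D,E,F}  [seen]
{A,B,C,E,F} --1--> {A,B,C,E,F}  [seen]
{A,B,C,E,F} --2--> {A,B,C,D,E,F}  [seen]
{A,B,C,D,E,F} --0--> {A,B,C,D,E,F}  [seen]
{A,B,C,D,E,F} --1--> {A,B,C,D,E,F}  [seen]
{A,B,C,D,E,F} --2--> {A,B,C,D,E,F}  [seen]
{A,B,C,D,E} --0--> {A,B,C,D,E}  [seen]
{A,B,C,D,E} --1--> {A,B,C,D,E,F}  [seen]
{A,B,C,D,E} --2--> {A,B,C,D,E,F}  [seen]
Reachable DFA states: {A}, {B}, {A,B,F}, {A,C,D,E,F}, {A,B,C,D}, {A,B,C,E}, ∅, {A,B,C,D,F}, {A,B,C,E,F}, {A,B,C,D,E,F}, {A,B,C,D,E}.

11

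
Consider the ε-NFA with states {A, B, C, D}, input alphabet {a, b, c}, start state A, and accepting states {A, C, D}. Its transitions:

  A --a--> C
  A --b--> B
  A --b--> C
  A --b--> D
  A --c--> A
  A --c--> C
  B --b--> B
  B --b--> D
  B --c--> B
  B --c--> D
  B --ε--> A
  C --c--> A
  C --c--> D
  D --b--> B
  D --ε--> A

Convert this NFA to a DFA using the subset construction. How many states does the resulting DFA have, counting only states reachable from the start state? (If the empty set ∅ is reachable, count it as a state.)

Start state of the DFA: {A} (ε-closure of the NFA start).
{A} --a--> {C}  [new]
{A} --b--> {A, B, C, D}  [new]
{A} --c--> {A, C}  [new]
{C} --a--> ∅  [new]
{C} --b--> ∅  [seen]
{C} --c--> {A, D}  [new]
{A, B, C, D} --a--> {C}  [seen]
{A, B, C, D} --b--> {A, B, C, D}  [seen]
{A, B, C, D} --c--> {A, B, C, D}  [seen]
{A, C} --a--> {C}  [seen]
{A, C} --b--> {A, B, C, D}  [seen]
{A, C} --c--> {A, C, D}  [new]
∅ --a--> ∅  [seen]
∅ --b--> ∅  [seen]
∅ --c--> ∅  [seen]
{A, D} --a--> {C}  [seen]
{A, D} --b--> {A, B, C, D}  [seen]
{A, D} --c--> {A, C}  [seen]
{A, C, D} --a--> {C}  [seen]
{A, C, D} --b--> {A, B, C, D}  [seen]
{A, C, D} --c--> {A, C, D}  [seen]
Reachable DFA states: {A}, {C}, {A, B, C, D}, {A, C}, ∅, {A, D}, {A, C, D}.

7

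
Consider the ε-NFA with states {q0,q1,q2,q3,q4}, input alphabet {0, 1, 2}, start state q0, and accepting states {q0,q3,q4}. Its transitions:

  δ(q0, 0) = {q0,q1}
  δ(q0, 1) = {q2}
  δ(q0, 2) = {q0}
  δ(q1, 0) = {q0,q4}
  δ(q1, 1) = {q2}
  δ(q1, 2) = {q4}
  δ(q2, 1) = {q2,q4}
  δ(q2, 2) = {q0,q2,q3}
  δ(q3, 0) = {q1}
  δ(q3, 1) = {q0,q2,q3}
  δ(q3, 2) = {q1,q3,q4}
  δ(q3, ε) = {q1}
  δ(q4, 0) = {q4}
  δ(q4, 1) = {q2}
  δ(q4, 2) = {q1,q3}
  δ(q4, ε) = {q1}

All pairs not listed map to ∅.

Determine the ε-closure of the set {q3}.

{q1,q3}

Begin with {q3}.
q3 →ε {q1}; add q1.
ε-closure = {q1,q3}.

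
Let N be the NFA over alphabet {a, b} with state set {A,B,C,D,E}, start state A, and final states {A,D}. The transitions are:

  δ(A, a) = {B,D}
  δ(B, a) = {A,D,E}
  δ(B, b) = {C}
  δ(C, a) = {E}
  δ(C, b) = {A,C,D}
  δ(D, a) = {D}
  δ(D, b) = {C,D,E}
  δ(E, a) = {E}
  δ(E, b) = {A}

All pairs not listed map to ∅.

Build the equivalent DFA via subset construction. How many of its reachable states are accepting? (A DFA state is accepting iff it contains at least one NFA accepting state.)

7

Start state of the DFA: {A}.
{A} --a--> {B,D}  [new]
{A} --b--> ∅  [new]
{B,D} --a--> {A,D,E}  [new]
{B,D} --b--> {C,D,E}  [new]
∅ --a--> ∅  [seen]
∅ --b--> ∅  [seen]
{A,D,E} --a--> {B,D,E}  [new]
{A,D,E} --b--> {A,C,D,E}  [new]
{C,D,E} --a--> {D,E}  [new]
{C,D,E} --b--> {A,C,D,E}  [seen]
{B,D,E} --a--> {A,D,E}  [seen]
{B,D,E} --b--> {A,C,D,E}  [seen]
{A,C,D,E} --a--> {B,D,E}  [seen]
{A,C,D,E} --b--> {A,C,D,E}  [seen]
{D,E} --a--> {D,E}  [seen]
{D,E} --b--> {A,C,D,E}  [seen]
Reachable DFA states: {A}, {B,D}, ∅, {A,D,E}, {C,D,E}, {B,D,E}, {A,C,D,E}, {D,E}.
Accepting DFA states (contain an NFA accepting state): {A}, {B,D}, {A,D,E}, {C,D,E}, {B,D,E}, {A,C,D,E}, {D,E}.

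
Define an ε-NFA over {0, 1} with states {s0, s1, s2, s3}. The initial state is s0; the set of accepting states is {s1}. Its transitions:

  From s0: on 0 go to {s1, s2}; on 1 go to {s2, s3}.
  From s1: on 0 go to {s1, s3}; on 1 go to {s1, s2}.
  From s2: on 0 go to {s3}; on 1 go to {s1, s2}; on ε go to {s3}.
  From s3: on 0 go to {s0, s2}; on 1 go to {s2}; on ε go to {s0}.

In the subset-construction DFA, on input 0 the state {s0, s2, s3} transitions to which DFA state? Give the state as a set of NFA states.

{s0, s1, s2, s3}

δ(s0,0) = {s1, s2}; δ(s2,0) = {s3}; δ(s3,0) = {s0, s2}.
Union: {s0, s1, s2, s3}.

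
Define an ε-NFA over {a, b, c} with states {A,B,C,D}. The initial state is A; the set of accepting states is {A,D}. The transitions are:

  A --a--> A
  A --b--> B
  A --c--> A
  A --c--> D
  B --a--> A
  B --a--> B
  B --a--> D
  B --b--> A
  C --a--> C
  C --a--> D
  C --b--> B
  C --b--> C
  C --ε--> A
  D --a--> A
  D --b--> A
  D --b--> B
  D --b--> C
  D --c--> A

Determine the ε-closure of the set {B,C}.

{A,B,C}

Begin with {B,C}.
C →ε {A}; add A.
ε-closure = {A,B,C}.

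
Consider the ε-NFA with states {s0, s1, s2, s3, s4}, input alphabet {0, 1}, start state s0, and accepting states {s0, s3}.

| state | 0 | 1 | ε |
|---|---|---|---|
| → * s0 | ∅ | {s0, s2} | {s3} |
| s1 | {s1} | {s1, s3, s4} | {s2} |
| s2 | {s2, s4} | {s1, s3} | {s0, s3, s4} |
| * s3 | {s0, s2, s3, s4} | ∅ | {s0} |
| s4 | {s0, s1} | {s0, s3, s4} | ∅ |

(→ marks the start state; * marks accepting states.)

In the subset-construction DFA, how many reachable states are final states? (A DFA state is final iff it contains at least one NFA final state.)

3

Start state of the DFA: {s0, s3} (ε-closure of the NFA start).
{s0, s3} --0--> {s0, s2, s3, s4}  [new]
{s0, s3} --1--> {s0, s2, s3, s4}  [seen]
{s0, s2, s3, s4} --0--> {s0, s1, s2, s3, s4}  [new]
{s0, s2, s3, s4} --1--> {s0, s1, s2, s3, s4}  [seen]
{s0, s1, s2, s3, s4} --0--> {s0, s1, s2, s3, s4}  [seen]
{s0, s1, s2, s3, s4} --1--> {s0, s1, s2, s3, s4}  [seen]
Reachable DFA states: {s0, s3}, {s0, s2, s3, s4}, {s0, s1, s2, s3, s4}.
Accepting DFA states (contain an NFA accepting state): {s0, s3}, {s0, s2, s3, s4}, {s0, s1, s2, s3, s4}.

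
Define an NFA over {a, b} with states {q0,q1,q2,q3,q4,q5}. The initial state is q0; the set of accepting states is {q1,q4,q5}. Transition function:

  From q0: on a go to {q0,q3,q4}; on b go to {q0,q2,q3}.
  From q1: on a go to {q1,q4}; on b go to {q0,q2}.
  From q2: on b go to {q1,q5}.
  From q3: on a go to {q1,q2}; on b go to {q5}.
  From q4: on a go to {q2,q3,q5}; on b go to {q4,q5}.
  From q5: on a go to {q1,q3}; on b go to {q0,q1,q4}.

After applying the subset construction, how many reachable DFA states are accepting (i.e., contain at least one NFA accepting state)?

5

Start state of the DFA: {q0}.
{q0} --a--> {q0,q3,q4}  [new]
{q0} --b--> {q0,q2,q3}  [new]
{q0,q3,q4} --a--> {q0,q1,q2,q3,q4,q5}  [new]
{q0,q3,q4} --b--> {q0,q2,q3,q4,q5}  [new]
{q0,q2,q3} --a--> {q0,q1,q2,q3,q4}  [new]
{q0,q2,q3} --b--> {q0,q1,q2,q3,q5}  [new]
{q0,q1,q2,q3,q4,q5} --a--> {q0,q1,q2,q3,q4,q5}  [seen]
{q0,q1,q2,q3,q4,q5} --b--> {q0,q1,q2,q3,q4,q5}  [seen]
{q0,q2,q3,q4,q5} --a--> {q0,q1,q2,q3,q4,q5}  [seen]
{q0,q2,q3,q4,q5} --b--> {q0,q1,q2,q3,q4,q5}  [seen]
{q0,q1,q2,q3,q4} --a--> {q0,q1,q2,q3,q4,q5}  [seen]
{q0,q1,q2,q3,q4} --b--> {q0,q1,q2,q3,q4,q5}  [seen]
{q0,q1,q2,q3,q5} --a--> {q0,q1,q2,q3,q4}  [seen]
{q0,q1,q2,q3,q5} --b--> {q0,q1,q2,q3,q4,q5}  [seen]
Reachable DFA states: {q0}, {q0,q3,q4}, {q0,q2,q3}, {q0,q1,q2,q3,q4,q5}, {q0,q2,q3,q4,q5}, {q0,q1,q2,q3,q4}, {q0,q1,q2,q3,q5}.
Accepting DFA states (contain an NFA accepting state): {q0,q3,q4}, {q0,q1,q2,q3,q4,q5}, {q0,q2,q3,q4,q5}, {q0,q1,q2,q3,q4}, {q0,q1,q2,q3,q5}.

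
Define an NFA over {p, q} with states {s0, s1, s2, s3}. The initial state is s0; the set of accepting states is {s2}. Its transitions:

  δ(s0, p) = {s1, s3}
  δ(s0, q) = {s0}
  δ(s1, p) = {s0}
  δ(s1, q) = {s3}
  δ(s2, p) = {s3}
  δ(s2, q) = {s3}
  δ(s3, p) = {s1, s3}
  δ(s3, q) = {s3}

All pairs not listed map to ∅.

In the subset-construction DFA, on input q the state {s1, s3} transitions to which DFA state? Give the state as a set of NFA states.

δ(s1,q) = {s3}; δ(s3,q) = {s3}.
Union: {s3}.

{s3}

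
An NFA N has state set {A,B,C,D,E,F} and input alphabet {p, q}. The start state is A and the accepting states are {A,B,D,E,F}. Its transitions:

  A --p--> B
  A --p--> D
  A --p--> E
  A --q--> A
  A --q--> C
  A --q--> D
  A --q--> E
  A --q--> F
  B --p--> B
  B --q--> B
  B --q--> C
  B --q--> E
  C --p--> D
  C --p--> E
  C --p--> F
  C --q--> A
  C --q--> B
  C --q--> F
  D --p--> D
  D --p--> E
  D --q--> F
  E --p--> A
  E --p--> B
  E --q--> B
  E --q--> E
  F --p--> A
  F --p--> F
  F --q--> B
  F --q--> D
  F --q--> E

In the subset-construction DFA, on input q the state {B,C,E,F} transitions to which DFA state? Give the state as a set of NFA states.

{A,B,C,D,E,F}

δ(B,q) = {B,C,E}; δ(C,q) = {A,B,F}; δ(E,q) = {B,E}; δ(F,q) = {B,D,E}.
Union: {A,B,C,D,E,F}.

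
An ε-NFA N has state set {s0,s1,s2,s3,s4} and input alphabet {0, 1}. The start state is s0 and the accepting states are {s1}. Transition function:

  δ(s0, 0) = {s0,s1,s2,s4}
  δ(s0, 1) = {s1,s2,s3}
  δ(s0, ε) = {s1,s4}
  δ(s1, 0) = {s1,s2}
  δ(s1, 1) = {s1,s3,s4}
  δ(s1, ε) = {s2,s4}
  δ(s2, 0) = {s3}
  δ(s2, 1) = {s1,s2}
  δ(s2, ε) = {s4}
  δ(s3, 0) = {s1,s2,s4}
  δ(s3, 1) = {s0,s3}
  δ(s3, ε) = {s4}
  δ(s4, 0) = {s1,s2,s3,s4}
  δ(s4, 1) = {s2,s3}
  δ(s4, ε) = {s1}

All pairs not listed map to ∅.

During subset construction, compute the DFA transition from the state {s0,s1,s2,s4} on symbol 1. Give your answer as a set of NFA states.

{s1,s2,s3,s4}

δ(s0,1) = {s1,s2,s3}; δ(s1,1) = {s1,s3,s4}; δ(s2,1) = {s1,s2}; δ(s4,1) = {s2,s3}.
Union: {s1,s2,s3,s4}.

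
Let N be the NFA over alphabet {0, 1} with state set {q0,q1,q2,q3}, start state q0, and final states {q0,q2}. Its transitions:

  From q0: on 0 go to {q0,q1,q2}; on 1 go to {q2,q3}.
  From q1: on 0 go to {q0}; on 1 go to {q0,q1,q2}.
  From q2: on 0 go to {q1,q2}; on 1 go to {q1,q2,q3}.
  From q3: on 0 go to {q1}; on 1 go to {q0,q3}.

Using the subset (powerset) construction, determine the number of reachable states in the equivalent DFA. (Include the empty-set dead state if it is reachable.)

5

Start state of the DFA: {q0}.
{q0} --0--> {q0,q1,q2}  [new]
{q0} --1--> {q2,q3}  [new]
{q0,q1,q2} --0--> {q0,q1,q2}  [seen]
{q0,q1,q2} --1--> {q0,q1,q2,q3}  [new]
{q2,q3} --0--> {q1,q2}  [new]
{q2,q3} --1--> {q0,q1,q2,q3}  [seen]
{q0,q1,q2,q3} --0--> {q0,q1,q2}  [seen]
{q0,q1,q2,q3} --1--> {q0,q1,q2,q3}  [seen]
{q1,q2} --0--> {q0,q1,q2}  [seen]
{q1,q2} --1--> {q0,q1,q2,q3}  [seen]
Reachable DFA states: {q0}, {q0,q1,q2}, {q2,q3}, {q0,q1,q2,q3}, {q1,q2}.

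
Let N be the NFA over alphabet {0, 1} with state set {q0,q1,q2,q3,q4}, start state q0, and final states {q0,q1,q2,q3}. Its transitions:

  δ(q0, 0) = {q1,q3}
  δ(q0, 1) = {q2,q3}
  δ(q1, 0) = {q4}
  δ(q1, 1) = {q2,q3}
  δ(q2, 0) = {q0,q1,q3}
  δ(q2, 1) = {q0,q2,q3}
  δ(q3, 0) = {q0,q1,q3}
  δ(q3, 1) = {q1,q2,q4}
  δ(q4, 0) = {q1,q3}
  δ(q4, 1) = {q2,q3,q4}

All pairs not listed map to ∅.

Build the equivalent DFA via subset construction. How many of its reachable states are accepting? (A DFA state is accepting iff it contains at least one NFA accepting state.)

Start state of the DFA: {q0}.
{q0} --0--> {q1,q3}  [new]
{q0} --1--> {q2,q3}  [new]
{q1,q3} --0--> {q0,q1,q3,q4}  [new]
{q1,q3} --1--> {q1,q2,q3,q4}  [new]
{q2,q3} --0--> {q0,q1,q3}  [new]
{q2,q3} --1--> {q0,q1,q2,q3,q4}  [new]
{q0,q1,q3,q4} --0--> {q0,q1,q3,q4}  [seen]
{q0,q1,q3,q4} --1--> {q1,q2,q3,q4}  [seen]
{q1,q2,q3,q4} --0--> {q0,q1,q3,q4}  [seen]
{q1,q2,q3,q4} --1--> {q0,q1,q2,q3,q4}  [seen]
{q0,q1,q3} --0--> {q0,q1,q3,q4}  [seen]
{q0,q1,q3} --1--> {q1,q2,q3,q4}  [seen]
{q0,q1,q2,q3,q4} --0--> {q0,q1,q3,q4}  [seen]
{q0,q1,q2,q3,q4} --1--> {q0,q1,q2,q3,q4}  [seen]
Reachable DFA states: {q0}, {q1,q3}, {q2,q3}, {q0,q1,q3,q4}, {q1,q2,q3,q4}, {q0,q1,q3}, {q0,q1,q2,q3,q4}.
Accepting DFA states (contain an NFA accepting state): {q0}, {q1,q3}, {q2,q3}, {q0,q1,q3,q4}, {q1,q2,q3,q4}, {q0,q1,q3}, {q0,q1,q2,q3,q4}.

7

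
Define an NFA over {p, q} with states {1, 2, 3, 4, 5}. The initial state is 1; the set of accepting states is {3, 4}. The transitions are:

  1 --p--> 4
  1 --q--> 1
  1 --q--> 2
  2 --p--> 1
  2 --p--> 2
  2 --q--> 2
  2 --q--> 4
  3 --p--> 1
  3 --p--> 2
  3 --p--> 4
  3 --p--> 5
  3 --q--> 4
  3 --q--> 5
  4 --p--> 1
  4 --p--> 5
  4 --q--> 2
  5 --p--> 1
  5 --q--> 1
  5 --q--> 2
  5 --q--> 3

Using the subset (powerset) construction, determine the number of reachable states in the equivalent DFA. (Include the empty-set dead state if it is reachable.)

13

Start state of the DFA: {1}.
{1} --p--> {4}  [new]
{1} --q--> {1, 2}  [new]
{4} --p--> {1, 5}  [new]
{4} --q--> {2}  [new]
{1, 2} --p--> {1, 2, 4}  [new]
{1, 2} --q--> {1, 2, 4}  [seen]
{1, 5} --p--> {1, 4}  [new]
{1, 5} --q--> {1, 2, 3}  [new]
{2} --p--> {1, 2}  [seen]
{2} --q--> {2, 4}  [new]
{1, 2, 4} --p--> {1, 2, 4, 5}  [new]
{1, 2, 4} --q--> {1, 2, 4}  [seen]
{1, 4} --p--> {1, 4, 5}  [new]
{1, 4} --q--> {1, 2}  [seen]
{1, 2, 3} --p--> {1, 2, 4, 5}  [seen]
{1, 2, 3} --q--> {1, 2, 4, 5}  [seen]
{2, 4} --p--> {1, 2, 5}  [new]
{2, 4} --q--> {2, 4}  [seen]
{1, 2, 4, 5} --p--> {1, 2, 4, 5}  [seen]
{1, 2, 4, 5} --q--> {1, 2, 3, 4}  [new]
{1, 4, 5} --p--> {1, 4, 5}  [seen]
{1, 4, 5} --q--> {1, 2, 3}  [seen]
{1, 2, 5} --p--> {1, 2, 4}  [seen]
{1, 2, 5} --q--> {1, 2, 3, 4}  [seen]
{1, 2, 3, 4} --p--> {1, 2, 4, 5}  [seen]
{1, 2, 3, 4} --q--> {1, 2, 4, 5}  [seen]
Reachable DFA states: {1}, {4}, {1, 2}, {1, 5}, {2}, {1, 2, 4}, {1, 4}, {1, 2, 3}, {2, 4}, {1, 2, 4, 5}, {1, 4, 5}, {1, 2, 5}, {1, 2, 3, 4}.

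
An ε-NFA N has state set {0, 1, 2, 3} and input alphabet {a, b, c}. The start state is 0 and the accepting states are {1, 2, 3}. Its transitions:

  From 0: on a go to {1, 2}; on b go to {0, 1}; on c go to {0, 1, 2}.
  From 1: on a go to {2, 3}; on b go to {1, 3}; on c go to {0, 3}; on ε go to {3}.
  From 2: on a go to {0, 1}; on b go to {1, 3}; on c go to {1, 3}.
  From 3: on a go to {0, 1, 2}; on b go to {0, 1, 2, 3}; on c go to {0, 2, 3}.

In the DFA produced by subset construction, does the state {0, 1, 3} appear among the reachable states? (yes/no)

Start state of the DFA: {0} (ε-closure of the NFA start).
{0} --a--> {1, 2, 3}  [new]
{0} --b--> {0, 1, 3}  [new]
{0} --c--> {0, 1, 2, 3}  [new]
{1, 2, 3} --a--> {0, 1, 2, 3}  [seen]
{1, 2, 3} --b--> {0, 1, 2, 3}  [seen]
{1, 2, 3} --c--> {0, 1, 2, 3}  [seen]
{0, 1, 3} --a--> {0, 1, 2, 3}  [seen]
{0, 1, 3} --b--> {0, 1, 2, 3}  [seen]
{0, 1, 3} --c--> {0, 1, 2, 3}  [seen]
{0, 1, 2, 3} --a--> {0, 1, 2, 3}  [seen]
{0, 1, 2, 3} --b--> {0, 1, 2, 3}  [seen]
{0, 1, 2, 3} --c--> {0, 1, 2, 3}  [seen]
Reachable DFA states: {0}, {1, 2, 3}, {0, 1, 3}, {0, 1, 2, 3}.
{0, 1, 3} is among them.

yes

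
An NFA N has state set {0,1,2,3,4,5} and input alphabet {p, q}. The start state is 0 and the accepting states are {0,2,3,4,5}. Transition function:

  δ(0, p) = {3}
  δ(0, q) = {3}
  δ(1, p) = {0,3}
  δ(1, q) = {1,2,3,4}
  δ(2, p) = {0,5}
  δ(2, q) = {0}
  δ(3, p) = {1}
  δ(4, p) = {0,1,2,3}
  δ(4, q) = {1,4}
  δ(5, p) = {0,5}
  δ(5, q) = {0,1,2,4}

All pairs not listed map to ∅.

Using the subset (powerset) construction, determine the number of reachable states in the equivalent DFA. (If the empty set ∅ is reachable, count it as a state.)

Start state of the DFA: {0}.
{0} --p--> {3}  [new]
{0} --q--> {3}  [seen]
{3} --p--> {1}  [new]
{3} --q--> ∅  [new]
{1} --p--> {0,3}  [new]
{1} --q--> {1,2,3,4}  [new]
∅ --p--> ∅  [seen]
∅ --q--> ∅  [seen]
{0,3} --p--> {1,3}  [new]
{0,3} --q--> {3}  [seen]
{1,2,3,4} --p--> {0,1,2,3,5}  [new]
{1,2,3,4} --q--> {0,1,2,3,4}  [new]
{1,3} --p--> {0,1,3}  [new]
{1,3} --q--> {1,2,3,4}  [seen]
{0,1,2,3,5} --p--> {0,1,3,5}  [new]
{0,1,2,3,5} --q--> {0,1,2,3,4}  [seen]
{0,1,2,3,4} --p--> {0,1,2,3,5}  [seen]
{0,1,2,3,4} --q--> {0,1,2,3,4}  [seen]
{0,1,3} --p--> {0,1,3}  [seen]
{0,1,3} --q--> {1,2,3,4}  [seen]
{0,1,3,5} --p--> {0,1,3,5}  [seen]
{0,1,3,5} --q--> {0,1,2,3,4}  [seen]
Reachable DFA states: {0}, {3}, {1}, ∅, {0,3}, {1,2,3,4}, {1,3}, {0,1,2,3,5}, {0,1,2,3,4}, {0,1,3}, {0,1,3,5}.

11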